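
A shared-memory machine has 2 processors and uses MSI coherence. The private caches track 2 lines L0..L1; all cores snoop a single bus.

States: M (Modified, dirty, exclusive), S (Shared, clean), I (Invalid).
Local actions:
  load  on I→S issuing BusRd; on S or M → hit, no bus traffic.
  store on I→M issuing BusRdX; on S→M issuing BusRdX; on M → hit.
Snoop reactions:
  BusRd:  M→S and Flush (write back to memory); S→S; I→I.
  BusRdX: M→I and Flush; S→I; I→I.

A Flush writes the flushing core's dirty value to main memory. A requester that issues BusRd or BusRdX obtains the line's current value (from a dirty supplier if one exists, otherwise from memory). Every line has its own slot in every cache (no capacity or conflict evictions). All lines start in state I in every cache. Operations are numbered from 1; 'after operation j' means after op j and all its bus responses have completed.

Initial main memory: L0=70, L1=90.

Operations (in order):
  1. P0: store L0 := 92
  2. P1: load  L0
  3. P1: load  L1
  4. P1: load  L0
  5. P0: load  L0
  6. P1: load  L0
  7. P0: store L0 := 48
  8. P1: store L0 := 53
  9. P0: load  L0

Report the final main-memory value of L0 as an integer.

memory[L0] = 53

  op1 P0: store L0 := 92 → M/I on L0; bus BusRdX; mem=70
  op2 P1: load  L0 → S/S on L0; bus BusRd Flush; mem=92
  op3 P1: load  L1 → I/S on L1; bus BusRd; mem=90
  op4 P1: load  L0 → S/S on L0; bus (none); mem=92
  op5 P0: load  L0 → S/S on L0; bus (none); mem=92
  op6 P1: load  L0 → S/S on L0; bus (none); mem=92
  op7 P0: store L0 := 48 → M/I on L0; bus BusRdX; mem=92
  op8 P1: store L0 := 53 → I/M on L0; bus BusRdX Flush; mem=48
  op9 P0: load  L0 → S/S on L0; bus BusRd Flush; mem=53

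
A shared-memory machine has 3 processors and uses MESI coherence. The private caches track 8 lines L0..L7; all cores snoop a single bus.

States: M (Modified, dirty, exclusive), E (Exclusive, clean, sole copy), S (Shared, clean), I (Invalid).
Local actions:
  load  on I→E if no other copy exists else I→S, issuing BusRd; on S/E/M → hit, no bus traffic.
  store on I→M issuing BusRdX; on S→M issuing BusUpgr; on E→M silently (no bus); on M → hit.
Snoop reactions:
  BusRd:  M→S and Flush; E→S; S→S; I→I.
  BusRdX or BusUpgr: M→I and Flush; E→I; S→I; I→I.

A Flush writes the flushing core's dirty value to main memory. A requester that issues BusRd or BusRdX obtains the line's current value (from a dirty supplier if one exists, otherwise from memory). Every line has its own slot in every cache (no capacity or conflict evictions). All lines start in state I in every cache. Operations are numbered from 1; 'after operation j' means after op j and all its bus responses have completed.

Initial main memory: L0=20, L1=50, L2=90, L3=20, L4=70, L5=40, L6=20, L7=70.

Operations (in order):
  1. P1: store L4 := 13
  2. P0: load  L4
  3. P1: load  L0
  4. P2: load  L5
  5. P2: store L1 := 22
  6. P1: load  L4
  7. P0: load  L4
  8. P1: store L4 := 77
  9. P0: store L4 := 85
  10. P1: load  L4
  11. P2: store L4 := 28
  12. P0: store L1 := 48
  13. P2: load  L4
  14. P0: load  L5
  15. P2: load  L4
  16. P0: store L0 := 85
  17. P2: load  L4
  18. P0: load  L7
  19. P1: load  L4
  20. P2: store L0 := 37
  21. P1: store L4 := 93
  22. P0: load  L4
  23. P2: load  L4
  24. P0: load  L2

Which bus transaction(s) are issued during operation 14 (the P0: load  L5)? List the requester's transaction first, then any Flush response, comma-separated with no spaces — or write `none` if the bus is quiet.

bus = BusRd

1. P1: store L4 := 13  bus=[BusRdX]  L4: P0=I P1=M P2=I  mem[L4]=70
2. P0: load  L4  bus=[BusRd,Flush]  L4: P0=S P1=S P2=I  mem[L4]=13
3. P1: load  L0  bus=[BusRd]  L0: P0=I P1=E P2=I  mem[L0]=20
4. P2: load  L5  bus=[BusRd]  L5: P0=I P1=I P2=E  mem[L5]=40
5. P2: store L1 := 22  bus=[BusRdX]  L1: P0=I P1=I P2=M  mem[L1]=50
6. P1: load  L4  bus=[-]  L4: P0=S P1=S P2=I  mem[L4]=13
7. P0: load  L4  bus=[-]  L4: P0=S P1=S P2=I  mem[L4]=13
8. P1: store L4 := 77  bus=[BusUpgr]  L4: P0=I P1=M P2=I  mem[L4]=13
9. P0: store L4 := 85  bus=[BusRdX,Flush]  L4: P0=M P1=I P2=I  mem[L4]=77
10. P1: load  L4  bus=[BusRd,Flush]  L4: P0=S P1=S P2=I  mem[L4]=85
11. P2: store L4 := 28  bus=[BusRdX]  L4: P0=I P1=I P2=M  mem[L4]=85
12. P0: store L1 := 48  bus=[BusRdX,Flush]  L1: P0=M P1=I P2=I  mem[L1]=22
13. P2: load  L4  bus=[-]  L4: P0=I P1=I P2=M  mem[L4]=85
14. P0: load  L5  bus=[BusRd]  L5: P0=S P1=I P2=S  mem[L5]=40
15. P2: load  L4  bus=[-]  L4: P0=I P1=I P2=M  mem[L4]=85
16. P0: store L0 := 85  bus=[BusRdX]  L0: P0=M P1=I P2=I  mem[L0]=20
17. P2: load  L4  bus=[-]  L4: P0=I P1=I P2=M  mem[L4]=85
18. P0: load  L7  bus=[BusRd]  L7: P0=E P1=I P2=I  mem[L7]=70
19. P1: load  L4  bus=[BusRd,Flush]  L4: P0=I P1=S P2=S  mem[L4]=28
20. P2: store L0 := 37  bus=[BusRdX,Flush]  L0: P0=I P1=I P2=M  mem[L0]=85
21. P1: store L4 := 93  bus=[BusUpgr]  L4: P0=I P1=M P2=I  mem[L4]=28
22. P0: load  L4  bus=[BusRd,Flush]  L4: P0=S P1=S P2=I  mem[L4]=93
23. P2: load  L4  bus=[BusRd]  L4: P0=S P1=S P2=S  mem[L4]=93
24. P0: load  L2  bus=[BusRd]  L2: P0=E P1=I P2=I  mem[L2]=90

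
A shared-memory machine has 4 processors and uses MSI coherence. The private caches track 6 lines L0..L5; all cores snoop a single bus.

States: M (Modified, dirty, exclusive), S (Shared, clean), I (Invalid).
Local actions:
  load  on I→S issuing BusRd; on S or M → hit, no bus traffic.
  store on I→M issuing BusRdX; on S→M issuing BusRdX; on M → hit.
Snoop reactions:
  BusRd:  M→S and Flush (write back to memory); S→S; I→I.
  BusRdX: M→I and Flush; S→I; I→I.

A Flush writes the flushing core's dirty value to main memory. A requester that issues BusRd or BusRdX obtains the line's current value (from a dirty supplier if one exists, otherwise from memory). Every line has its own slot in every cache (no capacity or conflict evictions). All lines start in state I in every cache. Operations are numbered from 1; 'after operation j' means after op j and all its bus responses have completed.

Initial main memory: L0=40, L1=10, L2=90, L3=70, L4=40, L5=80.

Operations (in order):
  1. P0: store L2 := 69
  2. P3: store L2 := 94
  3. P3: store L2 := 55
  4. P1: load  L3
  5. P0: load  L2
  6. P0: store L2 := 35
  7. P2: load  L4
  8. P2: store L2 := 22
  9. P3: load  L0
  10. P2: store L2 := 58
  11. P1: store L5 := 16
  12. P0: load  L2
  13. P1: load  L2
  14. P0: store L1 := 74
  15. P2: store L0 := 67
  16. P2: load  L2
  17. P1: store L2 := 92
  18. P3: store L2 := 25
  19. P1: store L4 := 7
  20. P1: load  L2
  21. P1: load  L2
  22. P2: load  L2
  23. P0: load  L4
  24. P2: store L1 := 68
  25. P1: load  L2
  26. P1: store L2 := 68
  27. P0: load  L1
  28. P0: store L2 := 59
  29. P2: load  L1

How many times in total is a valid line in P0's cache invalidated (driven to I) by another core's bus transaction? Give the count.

invalidations = 4

  op1 P0: store L2 := 69 → M/I/I/I on L2; bus BusRdX; mem=90
  op2 P3: store L2 := 94 → I/I/I/M on L2; bus BusRdX Flush; mem=69
  op3 P3: store L2 := 55 → I/I/I/M on L2; bus (none); mem=69
  op4 P1: load  L3 → I/S/I/I on L3; bus BusRd; mem=70
  op5 P0: load  L2 → S/I/I/S on L2; bus BusRd Flush; mem=55
  op6 P0: store L2 := 35 → M/I/I/I on L2; bus BusRdX; mem=55
  op7 P2: load  L4 → I/I/S/I on L4; bus BusRd; mem=40
  op8 P2: store L2 := 22 → I/I/M/I on L2; bus BusRdX Flush; mem=35
  op9 P3: load  L0 → I/I/I/S on L0; bus BusRd; mem=40
  op10 P2: store L2 := 58 → I/I/M/I on L2; bus (none); mem=35
  op11 P1: store L5 := 16 → I/M/I/I on L5; bus BusRdX; mem=80
  op12 P0: load  L2 → S/I/S/I on L2; bus BusRd Flush; mem=58
  op13 P1: load  L2 → S/S/S/I on L2; bus BusRd; mem=58
  op14 P0: store L1 := 74 → M/I/I/I on L1; bus BusRdX; mem=10
  op15 P2: store L0 := 67 → I/I/M/I on L0; bus BusRdX; mem=40
  op16 P2: load  L2 → S/S/S/I on L2; bus (none); mem=58
  op17 P1: store L2 := 92 → I/M/I/I on L2; bus BusRdX; mem=58
  op18 P3: store L2 := 25 → I/I/I/M on L2; bus BusRdX Flush; mem=92
  op19 P1: store L4 := 7 → I/M/I/I on L4; bus BusRdX; mem=40
  op20 P1: load  L2 → I/S/I/S on L2; bus BusRd Flush; mem=25
  op21 P1: load  L2 → I/S/I/S on L2; bus (none); mem=25
  op22 P2: load  L2 → I/S/S/S on L2; bus BusRd; mem=25
  op23 P0: load  L4 → S/S/I/I on L4; bus BusRd Flush; mem=7
  op24 P2: store L1 := 68 → I/I/M/I on L1; bus BusRdX Flush; mem=74
  op25 P1: load  L2 → I/S/S/S on L2; bus (none); mem=25
  op26 P1: store L2 := 68 → I/M/I/I on L2; bus BusRdX; mem=25
  op27 P0: load  L1 → S/I/S/I on L1; bus BusRd Flush; mem=68
  op28 P0: store L2 := 59 → M/I/I/I on L2; bus BusRdX Flush; mem=68
  op29 P2: load  L1 → S/I/S/I on L1; bus (none); mem=68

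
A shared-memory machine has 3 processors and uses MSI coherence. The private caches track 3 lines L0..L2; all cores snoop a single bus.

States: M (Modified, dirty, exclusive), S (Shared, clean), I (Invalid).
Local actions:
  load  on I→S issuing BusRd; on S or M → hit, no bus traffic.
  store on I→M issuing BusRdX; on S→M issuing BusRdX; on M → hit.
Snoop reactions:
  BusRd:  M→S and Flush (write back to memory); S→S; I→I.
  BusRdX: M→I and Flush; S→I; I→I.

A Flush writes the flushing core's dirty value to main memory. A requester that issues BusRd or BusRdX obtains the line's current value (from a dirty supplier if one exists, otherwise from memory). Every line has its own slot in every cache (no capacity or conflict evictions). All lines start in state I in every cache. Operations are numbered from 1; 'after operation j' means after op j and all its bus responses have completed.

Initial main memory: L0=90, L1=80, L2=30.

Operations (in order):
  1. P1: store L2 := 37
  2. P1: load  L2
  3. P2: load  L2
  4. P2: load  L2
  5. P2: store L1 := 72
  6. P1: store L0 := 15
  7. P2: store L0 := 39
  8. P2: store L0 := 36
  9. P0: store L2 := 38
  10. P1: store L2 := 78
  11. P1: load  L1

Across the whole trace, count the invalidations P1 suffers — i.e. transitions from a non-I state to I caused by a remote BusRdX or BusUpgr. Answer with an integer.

1. P1: store L2 := 37  bus=[BusRdX]  L2: P0=I P1=M P2=I  mem[L2]=30
2. P1: load  L2  bus=[-]  L2: P0=I P1=M P2=I  mem[L2]=30
3. P2: load  L2  bus=[BusRd,Flush]  L2: P0=I P1=S P2=S  mem[L2]=37
4. P2: load  L2  bus=[-]  L2: P0=I P1=S P2=S  mem[L2]=37
5. P2: store L1 := 72  bus=[BusRdX]  L1: P0=I P1=I P2=M  mem[L1]=80
6. P1: store L0 := 15  bus=[BusRdX]  L0: P0=I P1=M P2=I  mem[L0]=90
7. P2: store L0 := 39  bus=[BusRdX,Flush]  L0: P0=I P1=I P2=M  mem[L0]=15
8. P2: store L0 := 36  bus=[-]  L0: P0=I P1=I P2=M  mem[L0]=15
9. P0: store L2 := 38  bus=[BusRdX]  L2: P0=M P1=I P2=I  mem[L2]=37
10. P1: store L2 := 78  bus=[BusRdX,Flush]  L2: P0=I P1=M P2=I  mem[L2]=38
11. P1: load  L1  bus=[BusRd,Flush]  L1: P0=I P1=S P2=S  mem[L1]=72

invalidations = 2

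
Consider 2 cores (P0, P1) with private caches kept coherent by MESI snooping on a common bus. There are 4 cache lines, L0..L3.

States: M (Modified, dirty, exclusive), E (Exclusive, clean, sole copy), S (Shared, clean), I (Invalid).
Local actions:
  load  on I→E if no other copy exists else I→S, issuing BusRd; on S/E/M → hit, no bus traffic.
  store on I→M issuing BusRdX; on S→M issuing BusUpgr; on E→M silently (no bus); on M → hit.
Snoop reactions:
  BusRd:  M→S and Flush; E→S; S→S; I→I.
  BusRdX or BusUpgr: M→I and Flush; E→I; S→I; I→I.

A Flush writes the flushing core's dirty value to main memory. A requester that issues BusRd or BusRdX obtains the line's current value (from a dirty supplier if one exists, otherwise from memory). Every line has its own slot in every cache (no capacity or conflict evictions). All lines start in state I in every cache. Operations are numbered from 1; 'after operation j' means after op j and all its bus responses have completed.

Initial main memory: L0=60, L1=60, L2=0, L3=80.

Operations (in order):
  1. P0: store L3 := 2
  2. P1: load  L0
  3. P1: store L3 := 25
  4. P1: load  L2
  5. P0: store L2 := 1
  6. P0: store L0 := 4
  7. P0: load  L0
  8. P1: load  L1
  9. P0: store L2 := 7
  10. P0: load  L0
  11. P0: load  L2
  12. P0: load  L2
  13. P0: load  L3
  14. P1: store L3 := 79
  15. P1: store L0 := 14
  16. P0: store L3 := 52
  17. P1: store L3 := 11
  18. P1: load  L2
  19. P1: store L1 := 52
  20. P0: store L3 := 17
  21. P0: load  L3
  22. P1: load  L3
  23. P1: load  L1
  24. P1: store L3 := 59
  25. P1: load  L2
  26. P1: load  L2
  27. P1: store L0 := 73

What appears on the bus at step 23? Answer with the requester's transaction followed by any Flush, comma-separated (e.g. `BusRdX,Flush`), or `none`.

  op1 P0: store L3 := 2 → M/I on L3; bus BusRdX; mem=80
  op2 P1: load  L0 → I/E on L0; bus BusRd; mem=60
  op3 P1: store L3 := 25 → I/M on L3; bus BusRdX Flush; mem=2
  op4 P1: load  L2 → I/E on L2; bus BusRd; mem=0
  op5 P0: store L2 := 1 → M/I on L2; bus BusRdX; mem=0
  op6 P0: store L0 := 4 → M/I on L0; bus BusRdX; mem=60
  op7 P0: load  L0 → M/I on L0; bus (none); mem=60
  op8 P1: load  L1 → I/E on L1; bus BusRd; mem=60
  op9 P0: store L2 := 7 → M/I on L2; bus (none); mem=0
  op10 P0: load  L0 → M/I on L0; bus (none); mem=60
  op11 P0: load  L2 → M/I on L2; bus (none); mem=0
  op12 P0: load  L2 → M/I on L2; bus (none); mem=0
  op13 P0: load  L3 → S/S on L3; bus BusRd Flush; mem=25
  op14 P1: store L3 := 79 → I/M on L3; bus BusUpgr; mem=25
  op15 P1: store L0 := 14 → I/M on L0; bus BusRdX Flush; mem=4
  op16 P0: store L3 := 52 → M/I on L3; bus BusRdX Flush; mem=79
  op17 P1: store L3 := 11 → I/M on L3; bus BusRdX Flush; mem=52
  op18 P1: load  L2 → S/S on L2; bus BusRd Flush; mem=7
  op19 P1: store L1 := 52 → I/M on L1; bus (none); mem=60
  op20 P0: store L3 := 17 → M/I on L3; bus BusRdX Flush; mem=11
  op21 P0: load  L3 → M/I on L3; bus (none); mem=11
  op22 P1: load  L3 → S/S on L3; bus BusRd Flush; mem=17
  op23 P1: load  L1 → I/M on L1; bus (none); mem=60
  op24 P1: store L3 := 59 → I/M on L3; bus BusUpgr; mem=17
  op25 P1: load  L2 → S/S on L2; bus (none); mem=7
  op26 P1: load  L2 → S/S on L2; bus (none); mem=7
  op27 P1: store L0 := 73 → I/M on L0; bus (none); mem=4

bus = none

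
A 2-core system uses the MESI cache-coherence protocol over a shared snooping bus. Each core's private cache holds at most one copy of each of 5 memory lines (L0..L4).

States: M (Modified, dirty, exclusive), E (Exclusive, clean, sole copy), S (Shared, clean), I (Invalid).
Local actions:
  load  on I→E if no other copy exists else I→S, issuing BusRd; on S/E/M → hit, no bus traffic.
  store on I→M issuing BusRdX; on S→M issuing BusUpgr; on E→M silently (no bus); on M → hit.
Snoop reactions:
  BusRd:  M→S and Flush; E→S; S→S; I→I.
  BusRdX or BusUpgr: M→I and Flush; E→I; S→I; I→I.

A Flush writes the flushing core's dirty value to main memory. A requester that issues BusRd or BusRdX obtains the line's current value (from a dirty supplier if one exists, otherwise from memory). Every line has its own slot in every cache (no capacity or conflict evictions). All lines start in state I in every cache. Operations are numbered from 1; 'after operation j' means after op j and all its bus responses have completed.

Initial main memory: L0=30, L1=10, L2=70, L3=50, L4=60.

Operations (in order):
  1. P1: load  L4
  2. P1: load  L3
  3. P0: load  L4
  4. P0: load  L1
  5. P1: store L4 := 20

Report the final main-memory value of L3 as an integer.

memory[L3] = 50

1. P1: load  L4  bus=[BusRd]  L4: P0=I P1=E  mem[L4]=60
2. P1: load  L3  bus=[BusRd]  L3: P0=I P1=E  mem[L3]=50
3. P0: load  L4  bus=[BusRd]  L4: P0=S P1=S  mem[L4]=60
4. P0: load  L1  bus=[BusRd]  L1: P0=E P1=I  mem[L1]=10
5. P1: store L4 := 20  bus=[BusUpgr]  L4: P0=I P1=M  mem[L4]=60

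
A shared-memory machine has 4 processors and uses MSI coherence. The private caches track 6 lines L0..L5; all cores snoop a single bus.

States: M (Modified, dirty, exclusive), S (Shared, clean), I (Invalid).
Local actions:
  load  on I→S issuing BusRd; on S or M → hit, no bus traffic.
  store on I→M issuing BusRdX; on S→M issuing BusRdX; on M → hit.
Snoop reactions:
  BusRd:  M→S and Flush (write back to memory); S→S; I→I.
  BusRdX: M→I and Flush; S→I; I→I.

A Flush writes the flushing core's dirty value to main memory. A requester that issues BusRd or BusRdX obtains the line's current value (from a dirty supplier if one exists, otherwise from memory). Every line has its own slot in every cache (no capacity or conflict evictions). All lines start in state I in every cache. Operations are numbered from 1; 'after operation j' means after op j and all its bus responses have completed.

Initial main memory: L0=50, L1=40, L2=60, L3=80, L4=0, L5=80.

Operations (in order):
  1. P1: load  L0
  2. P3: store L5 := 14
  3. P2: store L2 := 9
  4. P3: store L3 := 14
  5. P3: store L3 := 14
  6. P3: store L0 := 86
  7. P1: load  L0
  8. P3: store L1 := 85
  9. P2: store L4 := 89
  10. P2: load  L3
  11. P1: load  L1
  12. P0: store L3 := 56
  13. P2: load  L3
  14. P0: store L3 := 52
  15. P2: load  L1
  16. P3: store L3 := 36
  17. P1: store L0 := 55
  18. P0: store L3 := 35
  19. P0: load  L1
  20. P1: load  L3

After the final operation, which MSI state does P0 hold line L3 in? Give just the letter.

state = S

1. P1: load  L0  bus=[BusRd]  L0: P0=I P1=S P2=I P3=I  mem[L0]=50
2. P3: store L5 := 14  bus=[BusRdX]  L5: P0=I P1=I P2=I P3=M  mem[L5]=80
3. P2: store L2 := 9  bus=[BusRdX]  L2: P0=I P1=I P2=M P3=I  mem[L2]=60
4. P3: store L3 := 14  bus=[BusRdX]  L3: P0=I P1=I P2=I P3=M  mem[L3]=80
5. P3: store L3 := 14  bus=[-]  L3: P0=I P1=I P2=I P3=M  mem[L3]=80
6. P3: store L0 := 86  bus=[BusRdX]  L0: P0=I P1=I P2=I P3=M  mem[L0]=50
7. P1: load  L0  bus=[BusRd,Flush]  L0: P0=I P1=S P2=I P3=S  mem[L0]=86
8. P3: store L1 := 85  bus=[BusRdX]  L1: P0=I P1=I P2=I P3=M  mem[L1]=40
9. P2: store L4 := 89  bus=[BusRdX]  L4: P0=I P1=I P2=M P3=I  mem[L4]=0
10. P2: load  L3  bus=[BusRd,Flush]  L3: P0=I P1=I P2=S P3=S  mem[L3]=14
11. P1: load  L1  bus=[BusRd,Flush]  L1: P0=I P1=S P2=I P3=S  mem[L1]=85
12. P0: store L3 := 56  bus=[BusRdX]  L3: P0=M P1=I P2=I P3=I  mem[L3]=14
13. P2: load  L3  bus=[BusRd,Flush]  L3: P0=S P1=I P2=S P3=I  mem[L3]=56
14. P0: store L3 := 52  bus=[BusRdX]  L3: P0=M P1=I P2=I P3=I  mem[L3]=56
15. P2: load  L1  bus=[BusRd]  L1: P0=I P1=S P2=S P3=S  mem[L1]=85
16. P3: store L3 := 36  bus=[BusRdX,Flush]  L3: P0=I P1=I P2=I P3=M  mem[L3]=52
17. P1: store L0 := 55  bus=[BusRdX]  L0: P0=I P1=M P2=I P3=I  mem[L0]=86
18. P0: store L3 := 35  bus=[BusRdX,Flush]  L3: P0=M P1=I P2=I P3=I  mem[L3]=36
19. P0: load  L1  bus=[BusRd]  L1: P0=S P1=S P2=S P3=S  mem[L1]=85
20. P1: load  L3  bus=[BusRd,Flush]  L3: P0=S P1=S P2=I P3=I  mem[L3]=35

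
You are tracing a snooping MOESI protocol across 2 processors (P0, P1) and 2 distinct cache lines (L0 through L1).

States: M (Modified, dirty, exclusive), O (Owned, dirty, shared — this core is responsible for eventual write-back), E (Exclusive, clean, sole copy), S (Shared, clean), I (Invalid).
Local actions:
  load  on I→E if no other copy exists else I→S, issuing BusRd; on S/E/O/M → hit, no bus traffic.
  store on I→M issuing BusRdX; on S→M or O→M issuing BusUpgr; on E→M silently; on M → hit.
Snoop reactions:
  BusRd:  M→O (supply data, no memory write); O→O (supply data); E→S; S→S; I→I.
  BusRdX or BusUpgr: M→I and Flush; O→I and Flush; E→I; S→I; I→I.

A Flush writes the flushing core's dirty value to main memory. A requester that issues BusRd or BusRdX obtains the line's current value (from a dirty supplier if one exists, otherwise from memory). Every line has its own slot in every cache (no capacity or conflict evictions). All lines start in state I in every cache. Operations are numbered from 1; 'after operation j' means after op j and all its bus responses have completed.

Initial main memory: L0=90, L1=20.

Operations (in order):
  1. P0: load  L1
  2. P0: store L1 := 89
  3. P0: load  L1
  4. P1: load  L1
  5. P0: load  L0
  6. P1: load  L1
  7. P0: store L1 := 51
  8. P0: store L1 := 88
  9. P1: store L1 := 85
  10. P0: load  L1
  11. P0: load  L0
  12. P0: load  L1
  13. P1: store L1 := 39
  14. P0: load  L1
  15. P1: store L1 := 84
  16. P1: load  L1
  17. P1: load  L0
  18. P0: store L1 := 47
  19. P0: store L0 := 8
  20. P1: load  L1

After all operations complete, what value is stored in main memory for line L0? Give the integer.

  op1 P0: load  L1 → E/I on L1; bus BusRd; mem=20
  op2 P0: store L1 := 89 → M/I on L1; bus (none); mem=20
  op3 P0: load  L1 → M/I on L1; bus (none); mem=20
  op4 P1: load  L1 → O/S on L1; bus BusRd; mem=20
  op5 P0: load  L0 → E/I on L0; bus BusRd; mem=90
  op6 P1: load  L1 → O/S on L1; bus (none); mem=20
  op7 P0: store L1 := 51 → M/I on L1; bus BusUpgr; mem=20
  op8 P0: store L1 := 88 → M/I on L1; bus (none); mem=20
  op9 P1: store L1 := 85 → I/M on L1; bus BusRdX Flush; mem=88
  op10 P0: load  L1 → S/O on L1; bus BusRd; mem=88
  op11 P0: load  L0 → E/I on L0; bus (none); mem=90
  op12 P0: load  L1 → S/O on L1; bus (none); mem=88
  op13 P1: store L1 := 39 → I/M on L1; bus BusUpgr; mem=88
  op14 P0: load  L1 → S/O on L1; bus BusRd; mem=88
  op15 P1: store L1 := 84 → I/M on L1; bus BusUpgr; mem=88
  op16 P1: load  L1 → I/M on L1; bus (none); mem=88
  op17 P1: load  L0 → S/S on L0; bus BusRd; mem=90
  op18 P0: store L1 := 47 → M/I on L1; bus BusRdX Flush; mem=84
  op19 P0: store L0 := 8 → M/I on L0; bus BusUpgr; mem=90
  op20 P1: load  L1 → O/S on L1; bus BusRd; mem=84

memory[L0] = 90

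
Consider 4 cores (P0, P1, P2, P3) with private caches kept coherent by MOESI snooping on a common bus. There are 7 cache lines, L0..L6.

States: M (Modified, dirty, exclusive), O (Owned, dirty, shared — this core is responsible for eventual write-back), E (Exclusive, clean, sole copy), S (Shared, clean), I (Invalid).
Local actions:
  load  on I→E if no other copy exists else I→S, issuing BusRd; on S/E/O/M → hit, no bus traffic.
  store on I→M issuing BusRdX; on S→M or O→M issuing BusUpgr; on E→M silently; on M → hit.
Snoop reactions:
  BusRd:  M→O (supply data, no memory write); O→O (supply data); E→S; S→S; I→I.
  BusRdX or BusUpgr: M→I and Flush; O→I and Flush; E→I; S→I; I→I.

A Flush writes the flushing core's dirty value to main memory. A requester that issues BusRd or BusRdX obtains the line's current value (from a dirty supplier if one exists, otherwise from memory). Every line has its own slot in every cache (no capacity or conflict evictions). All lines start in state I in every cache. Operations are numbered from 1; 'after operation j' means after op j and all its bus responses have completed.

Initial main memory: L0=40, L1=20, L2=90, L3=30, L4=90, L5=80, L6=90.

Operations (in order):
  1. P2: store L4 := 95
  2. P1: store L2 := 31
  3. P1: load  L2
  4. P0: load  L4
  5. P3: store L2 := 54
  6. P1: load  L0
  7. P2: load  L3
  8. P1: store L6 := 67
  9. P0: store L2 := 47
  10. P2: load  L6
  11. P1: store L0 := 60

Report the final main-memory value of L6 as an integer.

memory[L6] = 90

[1] P2: store L4 := 95 | P0:I, P1:I, P2:M(95), P3:I | bus: BusRdX
[2] P1: store L2 := 31 | P0:I, P1:M(31), P2:I, P3:I | bus: BusRdX
[3] P1: load  L2 | P0:I, P1:M(31), P2:I, P3:I | bus: none
[4] P0: load  L4 | P0:S(95), P1:I, P2:O(95), P3:I | bus: BusRd
[5] P3: store L2 := 54 | P0:I, P1:I, P2:I, P3:M(54) | bus: BusRdX,Flush
[6] P1: load  L0 | P0:I, P1:E(40), P2:I, P3:I | bus: BusRd
[7] P2: load  L3 | P0:I, P1:I, P2:E(30), P3:I | bus: BusRd
[8] P1: store L6 := 67 | P0:I, P1:M(67), P2:I, P3:I | bus: BusRdX
[9] P0: store L2 := 47 | P0:M(47), P1:I, P2:I, P3:I | bus: BusRdX,Flush
[10] P2: load  L6 | P0:I, P1:O(67), P2:S(67), P3:I | bus: BusRd
[11] P1: store L0 := 60 | P0:I, P1:M(60), P2:I, P3:I | bus: none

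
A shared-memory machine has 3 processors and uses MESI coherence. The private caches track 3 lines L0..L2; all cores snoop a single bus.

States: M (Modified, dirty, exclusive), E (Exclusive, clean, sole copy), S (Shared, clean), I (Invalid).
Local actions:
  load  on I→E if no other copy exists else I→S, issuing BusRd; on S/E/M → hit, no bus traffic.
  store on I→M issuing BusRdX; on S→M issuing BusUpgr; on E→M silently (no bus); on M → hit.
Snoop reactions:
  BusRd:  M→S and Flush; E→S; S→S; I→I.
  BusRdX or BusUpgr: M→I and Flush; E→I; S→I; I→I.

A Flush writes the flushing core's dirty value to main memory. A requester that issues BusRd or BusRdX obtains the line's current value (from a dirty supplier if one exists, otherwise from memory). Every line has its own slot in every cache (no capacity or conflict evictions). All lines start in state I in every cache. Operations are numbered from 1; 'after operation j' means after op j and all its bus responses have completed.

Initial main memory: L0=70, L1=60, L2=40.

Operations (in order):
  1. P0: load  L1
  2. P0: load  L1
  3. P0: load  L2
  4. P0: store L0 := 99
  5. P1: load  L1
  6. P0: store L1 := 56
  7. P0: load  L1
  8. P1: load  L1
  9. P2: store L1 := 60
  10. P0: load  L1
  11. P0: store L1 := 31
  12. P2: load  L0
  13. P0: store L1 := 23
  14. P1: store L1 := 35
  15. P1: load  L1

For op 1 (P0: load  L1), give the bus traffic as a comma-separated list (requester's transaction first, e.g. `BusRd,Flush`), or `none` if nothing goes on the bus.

bus = BusRd

1. P0: load  L1  bus=[BusRd]  L1: P0=E P1=I P2=I  mem[L1]=60
2. P0: load  L1  bus=[-]  L1: P0=E P1=I P2=I  mem[L1]=60
3. P0: load  L2  bus=[BusRd]  L2: P0=E P1=I P2=I  mem[L2]=40
4. P0: store L0 := 99  bus=[BusRdX]  L0: P0=M P1=I P2=I  mem[L0]=70
5. P1: load  L1  bus=[BusRd]  L1: P0=S P1=S P2=I  mem[L1]=60
6. P0: store L1 := 56  bus=[BusUpgr]  L1: P0=M P1=I P2=I  mem[L1]=60
7. P0: load  L1  bus=[-]  L1: P0=M P1=I P2=I  mem[L1]=60
8. P1: load  L1  bus=[BusRd,Flush]  L1: P0=S P1=S P2=I  mem[L1]=56
9. P2: store L1 := 60  bus=[BusRdX]  L1: P0=I P1=I P2=M  mem[L1]=56
10. P0: load  L1  bus=[BusRd,Flush]  L1: P0=S P1=I P2=S  mem[L1]=60
11. P0: store L1 := 31  bus=[BusUpgr]  L1: P0=M P1=I P2=I  mem[L1]=60
12. P2: load  L0  bus=[BusRd,Flush]  L0: P0=S P1=I P2=S  mem[L0]=99
13. P0: store L1 := 23  bus=[-]  L1: P0=M P1=I P2=I  mem[L1]=60
14. P1: store L1 := 35  bus=[BusRdX,Flush]  L1: P0=I P1=M P2=I  mem[L1]=23
15. P1: load  L1  bus=[-]  L1: P0=I P1=M P2=I  mem[L1]=23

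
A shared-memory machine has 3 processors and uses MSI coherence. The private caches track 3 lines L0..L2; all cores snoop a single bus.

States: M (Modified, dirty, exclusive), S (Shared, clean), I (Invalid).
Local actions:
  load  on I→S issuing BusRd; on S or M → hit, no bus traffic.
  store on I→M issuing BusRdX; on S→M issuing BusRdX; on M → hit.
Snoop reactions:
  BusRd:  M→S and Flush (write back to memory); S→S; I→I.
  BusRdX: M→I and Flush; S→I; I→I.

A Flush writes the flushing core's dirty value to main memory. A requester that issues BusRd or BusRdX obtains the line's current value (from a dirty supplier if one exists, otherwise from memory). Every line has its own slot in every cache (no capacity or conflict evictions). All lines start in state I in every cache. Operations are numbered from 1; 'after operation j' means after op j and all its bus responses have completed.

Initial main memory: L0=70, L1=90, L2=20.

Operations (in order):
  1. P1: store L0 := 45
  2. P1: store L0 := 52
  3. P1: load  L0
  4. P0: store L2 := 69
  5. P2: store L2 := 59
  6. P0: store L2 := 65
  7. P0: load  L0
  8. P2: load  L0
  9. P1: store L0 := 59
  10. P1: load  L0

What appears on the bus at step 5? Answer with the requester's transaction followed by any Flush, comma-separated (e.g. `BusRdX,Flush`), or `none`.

bus = BusRdX,Flush

  op1 P1: store L0 := 45 → I/M/I on L0; bus BusRdX; mem=70
  op2 P1: store L0 := 52 → I/M/I on L0; bus (none); mem=70
  op3 P1: load  L0 → I/M/I on L0; bus (none); mem=70
  op4 P0: store L2 := 69 → M/I/I on L2; bus BusRdX; mem=20
  op5 P2: store L2 := 59 → I/I/M on L2; bus BusRdX Flush; mem=69
  op6 P0: store L2 := 65 → M/I/I on L2; bus BusRdX Flush; mem=59
  op7 P0: load  L0 → S/S/I on L0; bus BusRd Flush; mem=52
  op8 P2: load  L0 → S/S/S on L0; bus BusRd; mem=52
  op9 P1: store L0 := 59 → I/M/I on L0; bus BusRdX; mem=52
  op10 P1: load  L0 → I/M/I on L0; bus (none); mem=52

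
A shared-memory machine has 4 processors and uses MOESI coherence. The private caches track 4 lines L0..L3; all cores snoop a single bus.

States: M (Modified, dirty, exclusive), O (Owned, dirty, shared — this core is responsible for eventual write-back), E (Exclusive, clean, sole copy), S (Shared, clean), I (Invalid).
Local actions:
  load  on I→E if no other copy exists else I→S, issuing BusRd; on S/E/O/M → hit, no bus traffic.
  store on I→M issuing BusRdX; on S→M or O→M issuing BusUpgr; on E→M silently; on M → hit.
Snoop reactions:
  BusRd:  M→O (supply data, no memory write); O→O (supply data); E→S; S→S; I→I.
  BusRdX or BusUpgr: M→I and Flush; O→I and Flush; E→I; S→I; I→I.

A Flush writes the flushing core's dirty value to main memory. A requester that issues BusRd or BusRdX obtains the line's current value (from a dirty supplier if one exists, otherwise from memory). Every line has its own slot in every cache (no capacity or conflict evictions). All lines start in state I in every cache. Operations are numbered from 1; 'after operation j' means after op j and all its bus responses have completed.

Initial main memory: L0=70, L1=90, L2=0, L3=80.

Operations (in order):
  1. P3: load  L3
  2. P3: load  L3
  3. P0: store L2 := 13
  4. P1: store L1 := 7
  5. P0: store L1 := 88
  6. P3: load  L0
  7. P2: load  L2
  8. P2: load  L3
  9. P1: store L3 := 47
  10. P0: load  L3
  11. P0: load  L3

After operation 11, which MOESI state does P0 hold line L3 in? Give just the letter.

  op1 P3: load  L3 → I/I/I/E on L3; bus BusRd; mem=80
  op2 P3: load  L3 → I/I/I/E on L3; bus (none); mem=80
  op3 P0: store L2 := 13 → M/I/I/I on L2; bus BusRdX; mem=0
  op4 P1: store L1 := 7 → I/M/I/I on L1; bus BusRdX; mem=90
  op5 P0: store L1 := 88 → M/I/I/I on L1; bus BusRdX Flush; mem=7
  op6 P3: load  L0 → I/I/I/E on L0; bus BusRd; mem=70
  op7 P2: load  L2 → O/I/S/I on L2; bus BusRd; mem=0
  op8 P2: load  L3 → I/I/S/S on L3; bus BusRd; mem=80
  op9 P1: store L3 := 47 → I/M/I/I on L3; bus BusRdX; mem=80
  op10 P0: load  L3 → S/O/I/I on L3; bus BusRd; mem=80
  op11 P0: load  L3 → S/O/I/I on L3; bus (none); mem=80

state = S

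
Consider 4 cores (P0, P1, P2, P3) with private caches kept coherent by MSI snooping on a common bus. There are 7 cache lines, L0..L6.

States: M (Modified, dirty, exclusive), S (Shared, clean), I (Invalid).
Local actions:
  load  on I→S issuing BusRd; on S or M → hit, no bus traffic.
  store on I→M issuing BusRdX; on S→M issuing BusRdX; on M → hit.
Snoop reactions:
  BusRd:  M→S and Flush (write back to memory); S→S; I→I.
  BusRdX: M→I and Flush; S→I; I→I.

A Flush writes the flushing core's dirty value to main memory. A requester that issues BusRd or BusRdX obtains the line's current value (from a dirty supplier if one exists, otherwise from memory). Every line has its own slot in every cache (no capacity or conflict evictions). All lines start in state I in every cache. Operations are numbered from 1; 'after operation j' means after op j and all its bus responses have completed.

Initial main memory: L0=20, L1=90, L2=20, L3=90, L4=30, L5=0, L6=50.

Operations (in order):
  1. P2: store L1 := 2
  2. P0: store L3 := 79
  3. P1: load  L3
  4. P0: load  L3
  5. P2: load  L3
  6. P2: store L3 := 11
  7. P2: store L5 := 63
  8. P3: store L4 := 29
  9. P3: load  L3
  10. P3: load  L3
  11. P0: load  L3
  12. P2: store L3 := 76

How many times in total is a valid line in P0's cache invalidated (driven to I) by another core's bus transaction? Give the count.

1. P2: store L1 := 2  bus=[BusRdX]  L1: P0=I P1=I P2=M P3=I  mem[L1]=90
2. P0: store L3 := 79  bus=[BusRdX]  L3: P0=M P1=I P2=I P3=I  mem[L3]=90
3. P1: load  L3  bus=[BusRd,Flush]  L3: P0=S P1=S P2=I P3=I  mem[L3]=79
4. P0: load  L3  bus=[-]  L3: P0=S P1=S P2=I P3=I  mem[L3]=79
5. P2: load  L3  bus=[BusRd]  L3: P0=S P1=S P2=S P3=I  mem[L3]=79
6. P2: store L3 := 11  bus=[BusRdX]  L3: P0=I P1=I P2=M P3=I  mem[L3]=79
7. P2: store L5 := 63  bus=[BusRdX]  L5: P0=I P1=I P2=M P3=I  mem[L5]=0
8. P3: store L4 := 29  bus=[BusRdX]  L4: P0=I P1=I P2=I P3=M  mem[L4]=30
9. P3: load  L3  bus=[BusRd,Flush]  L3: P0=I P1=I P2=S P3=S  mem[L3]=11
10. P3: load  L3  bus=[-]  L3: P0=I P1=I P2=S P3=S  mem[L3]=11
11. P0: load  L3  bus=[BusRd]  L3: P0=S P1=I P2=S P3=S  mem[L3]=11
12. P2: store L3 := 76  bus=[BusRdX]  L3: P0=I P1=I P2=M P3=I  mem[L3]=11

invalidations = 2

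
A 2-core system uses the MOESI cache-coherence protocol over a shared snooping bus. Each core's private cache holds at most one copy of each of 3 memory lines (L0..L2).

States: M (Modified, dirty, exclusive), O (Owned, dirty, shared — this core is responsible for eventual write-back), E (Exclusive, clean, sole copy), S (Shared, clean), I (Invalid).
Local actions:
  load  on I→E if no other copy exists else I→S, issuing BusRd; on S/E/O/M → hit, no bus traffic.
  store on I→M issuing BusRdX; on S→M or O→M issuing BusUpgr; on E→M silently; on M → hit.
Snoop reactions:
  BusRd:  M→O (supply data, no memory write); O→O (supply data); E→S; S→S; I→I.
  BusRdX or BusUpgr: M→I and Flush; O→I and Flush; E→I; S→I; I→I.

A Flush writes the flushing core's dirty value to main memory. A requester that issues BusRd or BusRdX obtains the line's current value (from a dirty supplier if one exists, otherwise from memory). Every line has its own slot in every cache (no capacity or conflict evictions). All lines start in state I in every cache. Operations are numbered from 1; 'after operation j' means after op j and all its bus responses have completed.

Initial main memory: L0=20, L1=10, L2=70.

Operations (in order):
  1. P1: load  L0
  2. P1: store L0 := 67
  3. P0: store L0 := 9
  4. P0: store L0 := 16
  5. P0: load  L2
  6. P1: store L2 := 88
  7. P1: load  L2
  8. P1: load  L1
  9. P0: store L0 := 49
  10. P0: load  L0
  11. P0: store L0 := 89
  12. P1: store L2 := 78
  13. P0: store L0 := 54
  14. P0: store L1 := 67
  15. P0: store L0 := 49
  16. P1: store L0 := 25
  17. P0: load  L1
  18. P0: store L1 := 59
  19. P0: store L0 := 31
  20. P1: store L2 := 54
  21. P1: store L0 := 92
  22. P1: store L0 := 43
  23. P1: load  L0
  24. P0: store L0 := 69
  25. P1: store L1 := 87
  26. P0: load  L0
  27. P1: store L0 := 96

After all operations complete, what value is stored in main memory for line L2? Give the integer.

memory[L2] = 70

step 1: P1: load  L0  ⟶  IE  (L0)  txn=BusRd  M[L0]=20
step 2: P1: store L0 := 67  ⟶  IM  (L0)  txn=∅  M[L0]=20
step 3: P0: store L0 := 9  ⟶  MI  (L0)  txn=BusRdX+Flush  M[L0]=67
step 4: P0: store L0 := 16  ⟶  MI  (L0)  txn=∅  M[L0]=67
step 5: P0: load  L2  ⟶  EI  (L2)  txn=BusRd  M[L2]=70
step 6: P1: store L2 := 88  ⟶  IM  (L2)  txn=BusRdX  M[L2]=70
step 7: P1: load  L2  ⟶  IM  (L2)  txn=∅  M[L2]=70
step 8: P1: load  L1  ⟶  IE  (L1)  txn=BusRd  M[L1]=10
step 9: P0: store L0 := 49  ⟶  MI  (L0)  txn=∅  M[L0]=67
step 10: P0: load  L0  ⟶  MI  (L0)  txn=∅  M[L0]=67
step 11: P0: store L0 := 89  ⟶  MI  (L0)  txn=∅  M[L0]=67
step 12: P1: store L2 := 78  ⟶  IM  (L2)  txn=∅  M[L2]=70
step 13: P0: store L0 := 54  ⟶  MI  (L0)  txn=∅  M[L0]=67
step 14: P0: store L1 := 67  ⟶  MI  (L1)  txn=BusRdX  M[L1]=10
step 15: P0: store L0 := 49  ⟶  MI  (L0)  txn=∅  M[L0]=67
step 16: P1: store L0 := 25  ⟶  IM  (L0)  txn=BusRdX+Flush  M[L0]=49
step 17: P0: load  L1  ⟶  MI  (L1)  txn=∅  M[L1]=10
step 18: P0: store L1 := 59  ⟶  MI  (L1)  txn=∅  M[L1]=10
step 19: P0: store L0 := 31  ⟶  MI  (L0)  txn=BusRdX+Flush  M[L0]=25
step 20: P1: store L2 := 54  ⟶  IM  (L2)  txn=∅  M[L2]=70
step 21: P1: store L0 := 92  ⟶  IM  (L0)  txn=BusRdX+Flush  M[L0]=31
step 22: P1: store L0 := 43  ⟶  IM  (L0)  txn=∅  M[L0]=31
step 23: P1: load  L0  ⟶  IM  (L0)  txn=∅  M[L0]=31
step 24: P0: store L0 := 69  ⟶  MI  (L0)  txn=BusRdX+Flush  M[L0]=43
step 25: P1: store L1 := 87  ⟶  IM  (L1)  txn=BusRdX+Flush  M[L1]=59
step 26: P0: load  L0  ⟶  MI  (L0)  txn=∅  M[L0]=43
step 27: P1: store L0 := 96  ⟶  IM  (L0)  txn=BusRdX+Flush  M[L0]=69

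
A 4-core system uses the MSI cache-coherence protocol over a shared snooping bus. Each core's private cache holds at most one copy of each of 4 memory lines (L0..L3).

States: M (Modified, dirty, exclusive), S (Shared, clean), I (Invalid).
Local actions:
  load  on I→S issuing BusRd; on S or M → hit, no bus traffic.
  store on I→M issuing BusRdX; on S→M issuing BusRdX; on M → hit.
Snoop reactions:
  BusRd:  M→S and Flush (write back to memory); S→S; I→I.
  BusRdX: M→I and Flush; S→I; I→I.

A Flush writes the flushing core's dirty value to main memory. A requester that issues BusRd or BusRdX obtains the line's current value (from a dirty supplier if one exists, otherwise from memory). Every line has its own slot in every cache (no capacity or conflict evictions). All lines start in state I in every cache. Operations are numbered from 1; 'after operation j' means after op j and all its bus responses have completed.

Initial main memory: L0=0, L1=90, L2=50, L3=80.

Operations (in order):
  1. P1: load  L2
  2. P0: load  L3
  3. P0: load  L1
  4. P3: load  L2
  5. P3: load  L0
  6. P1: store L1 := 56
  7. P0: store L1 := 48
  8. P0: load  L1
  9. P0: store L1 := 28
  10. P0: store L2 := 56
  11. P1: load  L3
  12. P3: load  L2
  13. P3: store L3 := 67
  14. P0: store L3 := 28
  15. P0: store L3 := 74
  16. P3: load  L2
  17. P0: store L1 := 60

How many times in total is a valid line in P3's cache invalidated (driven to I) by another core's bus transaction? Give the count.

step 1: P1: load  L2  ⟶  ISII  (L2)  txn=BusRd  M[L2]=50
step 2: P0: load  L3  ⟶  SIII  (L3)  txn=BusRd  M[L3]=80
step 3: P0: load  L1  ⟶  SIII  (L1)  txn=BusRd  M[L1]=90
step 4: P3: load  L2  ⟶  ISIS  (L2)  txn=BusRd  M[L2]=50
step 5: P3: load  L0  ⟶  IIIS  (L0)  txn=BusRd  M[L0]=0
step 6: P1: store L1 := 56  ⟶  IMII  (L1)  txn=BusRdX  M[L1]=90
step 7: P0: store L1 := 48  ⟶  MIII  (L1)  txn=BusRdX+Flush  M[L1]=56
step 8: P0: load  L1  ⟶  MIII  (L1)  txn=∅  M[L1]=56
step 9: P0: store L1 := 28  ⟶  MIII  (L1)  txn=∅  M[L1]=56
step 10: P0: store L2 := 56  ⟶  MIII  (L2)  txn=BusRdX  M[L2]=50
step 11: P1: load  L3  ⟶  SSII  (L3)  txn=BusRd  M[L3]=80
step 12: P3: load  L2  ⟶  SIIS  (L2)  txn=BusRd+Flush  M[L2]=56
step 13: P3: store L3 := 67  ⟶  IIIM  (L3)  txn=BusRdX  M[L3]=80
step 14: P0: store L3 := 28  ⟶  MIII  (L3)  txn=BusRdX+Flush  M[L3]=67
step 15: P0: store L3 := 74  ⟶  MIII  (L3)  txn=∅  M[L3]=67
step 16: P3: load  L2  ⟶  SIIS  (L2)  txn=∅  M[L2]=56
step 17: P0: store L1 := 60  ⟶  MIII  (L1)  txn=∅  M[L1]=56

invalidations = 2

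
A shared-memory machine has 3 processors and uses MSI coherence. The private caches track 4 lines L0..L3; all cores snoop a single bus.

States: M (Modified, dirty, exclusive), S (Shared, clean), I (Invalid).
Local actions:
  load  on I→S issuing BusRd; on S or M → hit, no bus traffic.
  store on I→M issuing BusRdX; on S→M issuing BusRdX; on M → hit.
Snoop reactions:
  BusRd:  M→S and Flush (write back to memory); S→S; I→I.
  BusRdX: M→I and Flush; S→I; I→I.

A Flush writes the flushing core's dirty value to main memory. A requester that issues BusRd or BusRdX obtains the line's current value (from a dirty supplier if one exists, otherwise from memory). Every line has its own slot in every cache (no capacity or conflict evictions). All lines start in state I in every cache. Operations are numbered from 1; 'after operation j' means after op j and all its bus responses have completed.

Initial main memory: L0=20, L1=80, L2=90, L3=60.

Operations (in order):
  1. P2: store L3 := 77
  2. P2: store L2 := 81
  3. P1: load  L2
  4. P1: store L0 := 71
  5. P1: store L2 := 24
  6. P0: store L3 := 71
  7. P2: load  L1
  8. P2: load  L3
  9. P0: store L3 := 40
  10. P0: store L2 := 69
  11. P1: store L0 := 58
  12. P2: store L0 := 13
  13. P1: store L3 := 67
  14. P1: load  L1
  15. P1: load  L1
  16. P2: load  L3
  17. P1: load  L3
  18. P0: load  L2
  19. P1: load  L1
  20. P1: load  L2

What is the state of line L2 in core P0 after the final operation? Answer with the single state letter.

state = S

  op1 P2: store L3 := 77 → I/I/M on L3; bus BusRdX; mem=60
  op2 P2: store L2 := 81 → I/I/M on L2; bus BusRdX; mem=90
  op3 P1: load  L2 → I/S/S on L2; bus BusRd Flush; mem=81
  op4 P1: store L0 := 71 → I/M/I on L0; bus BusRdX; mem=20
  op5 P1: store L2 := 24 → I/M/I on L2; bus BusRdX; mem=81
  op6 P0: store L3 := 71 → M/I/I on L3; bus BusRdX Flush; mem=77
  op7 P2: load  L1 → I/I/S on L1; bus BusRd; mem=80
  op8 P2: load  L3 → S/I/S on L3; bus BusRd Flush; mem=71
  op9 P0: store L3 := 40 → M/I/I on L3; bus BusRdX; mem=71
  op10 P0: store L2 := 69 → M/I/I on L2; bus BusRdX Flush; mem=24
  op11 P1: store L0 := 58 → I/M/I on L0; bus (none); mem=20
  op12 P2: store L0 := 13 → I/I/M on L0; bus BusRdX Flush; mem=58
  op13 P1: store L3 := 67 → I/M/I on L3; bus BusRdX Flush; mem=40
  op14 P1: load  L1 → I/S/S on L1; bus BusRd; mem=80
  op15 P1: load  L1 → I/S/S on L1; bus (none); mem=80
  op16 P2: load  L3 → I/S/S on L3; bus BusRd Flush; mem=67
  op17 P1: load  L3 → I/S/S on L3; bus (none); mem=67
  op18 P0: load  L2 → M/I/I on L2; bus (none); mem=24
  op19 P1: load  L1 → I/S/S on L1; bus (none); mem=80
  op20 P1: load  L2 → S/S/I on L2; bus BusRd Flush; mem=69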